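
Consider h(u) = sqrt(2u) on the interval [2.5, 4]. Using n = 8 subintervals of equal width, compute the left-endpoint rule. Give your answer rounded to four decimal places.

Δu = (4 − 2.5)/8 = 0.1875.
Left endpoints: 2.5, 2.6875, 2.875, 3.0625, 3.25, 3.4375, 3.625, 3.8125.
h(2.5) ≈ 2.2361, h(2.6875) ≈ 2.3184, h(2.875) ≈ 2.3979, h(3.0625) ≈ 2.4749, h(3.25) ≈ 2.5495, h(3.4375) ≈ 2.6220, h(3.625) ≈ 2.6926, h(3.8125) ≈ 2.7613.
Sum = Δu · [h(2.5) + h(2.6875) + h(2.875) + ...].
Sum ≈ 3.7599.

3.7599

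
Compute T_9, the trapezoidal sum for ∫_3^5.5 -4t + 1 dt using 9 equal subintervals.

Δt = (5.5 − 3)/9 = 5/18.
f(3) = -11, f(59/18) = -109/9, f(32/9) = -119/9, f(23/6) = -43/3, f(37/9) = -139/9, f(79/18) = -149/9, f(14/3) = -53/3, f(89/18) = -169/9, f(47/9) = -179/9, f(5.5) = -21.
T_9 = (Δt/2)·[f(t_0) + 2f(t_1) + ... + 2f(t_{8}) + f(t_9)].
Sum = -40.

-40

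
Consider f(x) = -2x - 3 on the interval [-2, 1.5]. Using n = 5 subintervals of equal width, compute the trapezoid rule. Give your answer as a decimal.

Δx = (1.5 − (-2))/5 = 0.7.
f(-2) = 1, f(-1.3) = -0.4, f(-0.6) = -1.8, f(0.1) = -3.2, f(0.8) = -4.6, f(1.5) = -6.
T_5 = (Δx/2)·[f(x_0) + 2f(x_1) + ... + 2f(x_{4}) + f(x_5)].
Sum = -8.75.

-8.75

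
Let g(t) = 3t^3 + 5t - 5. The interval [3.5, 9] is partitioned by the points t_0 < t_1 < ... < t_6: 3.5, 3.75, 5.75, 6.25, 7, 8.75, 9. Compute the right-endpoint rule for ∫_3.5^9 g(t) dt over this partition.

Subinterval widths: 0.25, 2, 0.5, 0.75, 1.75, 0.25.
Right endpoints: 3.75, 5.75, 6.25, 7, 8.75, 9.
g(3.75) = 171.953125, g(5.75) = 594.078125, g(6.25) = 758.671875, g(7) = 1059, g(8.75) = 2048.515625, g(9) = 2227.
Sum = Σ Δt_i · g(t_i).
Sum = 6546.3828125.

6546.3828125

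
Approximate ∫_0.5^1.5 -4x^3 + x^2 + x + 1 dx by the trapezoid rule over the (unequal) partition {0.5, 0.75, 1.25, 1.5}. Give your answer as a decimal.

-2.203125

Subinterval widths: 0.25, 0.5, 0.25.
f(0.5) = 1.25, f(0.75) = 0.625, f(1.25) = -4, f(1.5) = -8.75.
On each subinterval the trapezoid contributes (Δx_i/2)·[f(x_{i-1}) + f(x_i)].
Sum = -2.203125.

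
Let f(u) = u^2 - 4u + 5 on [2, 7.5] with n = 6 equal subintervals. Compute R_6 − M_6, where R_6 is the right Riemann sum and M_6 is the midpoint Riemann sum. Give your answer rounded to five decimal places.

15.01997

R_6 ≈ 75.5931713.
M_6 ≈ 60.5732060.
R_6 − M_6 ≈ 15.01997.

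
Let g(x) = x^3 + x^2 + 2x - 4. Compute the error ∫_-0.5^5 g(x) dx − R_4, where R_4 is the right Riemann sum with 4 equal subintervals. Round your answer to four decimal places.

Exact integral: ∫_-0.5^5 g(x) dx ≈ 200.692708.
R_4 ≈ 324.725586.
Error ≈ 200.692708 − 324.725586 ≈ -124.0329.

-124.0329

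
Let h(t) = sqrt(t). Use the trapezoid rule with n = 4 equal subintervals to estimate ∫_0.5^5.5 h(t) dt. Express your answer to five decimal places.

Δt = (5.5 − 0.5)/4 = 1.25.
h(0.5) ≈ 0.70711, h(1.75) ≈ 1.32288, h(3) ≈ 1.73205, h(4.25) ≈ 2.06155, h(5.5) ≈ 2.34521.
T_4 = (Δt/2)·[h(t_0) + 2h(t_1) + 2h(t_2) + 2h(t_3) + h(t_4)].
Sum ≈ 8.30330.

8.30330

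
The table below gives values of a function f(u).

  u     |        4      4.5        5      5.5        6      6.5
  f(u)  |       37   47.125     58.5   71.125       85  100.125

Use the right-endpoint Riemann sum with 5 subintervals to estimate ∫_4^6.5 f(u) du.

180.9375

Δu = 0.5.
Sum = 0.5·[47.125 + 58.5 + 71.125 + 85 + 100.125] = 180.9375.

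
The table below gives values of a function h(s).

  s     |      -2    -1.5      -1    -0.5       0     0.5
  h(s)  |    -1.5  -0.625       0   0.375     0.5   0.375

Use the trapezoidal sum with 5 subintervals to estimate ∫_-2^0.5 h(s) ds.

-0.15625

Δs = 0.5.
T_5 = (0.5/2)·[(-1.5) + 2·(-0.625) + 2·0 + 2·0.375 + 2·0.5 + 0.375] = -0.15625.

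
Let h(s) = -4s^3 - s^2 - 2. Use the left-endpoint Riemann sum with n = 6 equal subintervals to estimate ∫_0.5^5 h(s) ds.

-493.3125

Δs = (5 − 0.5)/6 = 0.75.
Left endpoints: 0.5, 1.25, 2, 2.75, 3.5, 4.25.
h(0.5) = -2.75, h(1.25) = -11.375, h(2) = -38, h(2.75) = -92.75, h(3.5) = -185.75, h(4.25) = -327.125.
Sum = Δs · [h(0.5) + h(1.25) + h(2) + ...].
Sum = -493.3125.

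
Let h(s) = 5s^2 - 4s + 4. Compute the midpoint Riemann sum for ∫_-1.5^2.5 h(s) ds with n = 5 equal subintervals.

Δs = (2.5 − (-1.5))/5 = 0.8.
Midpoints: -1.1, -0.3, 0.5, 1.3, 2.1.
h(-1.1) = 14.45, h(-0.3) = 5.65, h(0.5) = 3.25, h(1.3) = 7.25, h(2.1) = 17.65.
Sum = Δs · [h(-1.1) + h(-0.3) + h(0.5) + h(1.3) + h(2.1)].
Sum = 38.6.

38.6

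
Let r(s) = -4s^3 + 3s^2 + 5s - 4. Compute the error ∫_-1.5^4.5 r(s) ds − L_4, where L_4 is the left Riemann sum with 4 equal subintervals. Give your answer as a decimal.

Exact integral: ∫_-1.5^4.5 r(s) ds = -289.5.
L_4 = -102.75.
Error = -289.5 − (-102.75) = -186.75.

-186.75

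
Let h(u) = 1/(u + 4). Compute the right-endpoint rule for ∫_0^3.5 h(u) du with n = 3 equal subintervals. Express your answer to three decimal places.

Δu = (3.5 − 0)/3 = 7/6.
Right endpoints: 7/6, 7/3, 3.5.
h(7/6) = 6/31, h(7/3) = 3/19, h(3.5) = 2/15.
Sum = Δu · [h(7/6) + h(7/3) + h(3.5)].
Sum ≈ 0.566.

0.566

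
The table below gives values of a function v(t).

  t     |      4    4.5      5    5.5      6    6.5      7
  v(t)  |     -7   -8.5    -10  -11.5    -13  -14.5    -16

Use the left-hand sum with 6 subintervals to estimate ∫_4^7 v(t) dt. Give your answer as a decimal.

Δt = 0.5.
Sum = 0.5·[(-7) + (-8.5) + (-10) + (-11.5) + (-13) + (-14.5)] = -32.25.

-32.25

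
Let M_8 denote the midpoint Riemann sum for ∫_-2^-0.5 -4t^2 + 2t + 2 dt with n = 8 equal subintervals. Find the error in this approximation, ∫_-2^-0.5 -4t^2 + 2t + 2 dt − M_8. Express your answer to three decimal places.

Exact integral: ∫_-2^-0.5 f(t) dt = -11.25.
M_8 ≈ -11.23242.
Error ≈ -11.25 − (-11.23242) ≈ -0.018.

-0.018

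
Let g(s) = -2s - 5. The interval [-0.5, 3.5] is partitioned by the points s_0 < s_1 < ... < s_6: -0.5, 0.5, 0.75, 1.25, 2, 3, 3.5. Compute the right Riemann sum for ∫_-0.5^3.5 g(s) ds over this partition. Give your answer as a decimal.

-35.125

Subinterval widths: 1, 0.25, 0.5, 0.75, 1, 0.5.
Right endpoints: 0.5, 0.75, 1.25, 2, 3, 3.5.
g(0.5) = -6, g(0.75) = -6.5, g(1.25) = -7.5, g(2) = -9, g(3) = -11, g(3.5) = -12.
Sum = Σ Δs_i · g(s_i).
Sum = -35.125.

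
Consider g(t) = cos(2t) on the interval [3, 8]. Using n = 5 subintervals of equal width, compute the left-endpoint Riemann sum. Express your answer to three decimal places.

Δt = (8 − 3)/5 = 1.
Left endpoints: 3, 4, 5, 6, 7.
g(3) ≈ 0.960, g(4) ≈ -0.146, g(5) ≈ -0.839, g(6) ≈ 0.844, g(7) ≈ 0.137.
Sum = Δt · [g(3) + g(4) + g(5) + g(6) + g(7)].
Sum ≈ 0.956.

0.956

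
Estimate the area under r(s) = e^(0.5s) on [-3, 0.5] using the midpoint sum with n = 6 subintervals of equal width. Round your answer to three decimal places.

2.114

Δs = (0.5 − (-3))/6 = 7/12.
Midpoints: -65/24, -2.125, -37/24, -23/24, -0.375, 5/24.
r(-65/24) ≈ 0.258, r(-2.125) ≈ 0.346, r(-37/24) ≈ 0.463, r(-23/24) ≈ 0.619, r(-0.375) ≈ 0.829, r(5/24) ≈ 1.110.
Sum = Δs · [r(-65/24) + r(-2.125) + r(-37/24) + ...].
Sum ≈ 2.114.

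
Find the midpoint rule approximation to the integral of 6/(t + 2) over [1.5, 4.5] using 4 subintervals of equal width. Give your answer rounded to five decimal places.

Δt = (4.5 − 1.5)/4 = 0.75.
Midpoints: 1.875, 2.625, 3.375, 4.125.
f(1.875) = 48/31, f(2.625) = 48/37, f(3.375) = 48/43, f(4.125) = 48/49.
Sum = Δt · [f(1.875) + f(2.625) + f(3.375) + f(4.125)].
Sum ≈ 3.70617.

3.70617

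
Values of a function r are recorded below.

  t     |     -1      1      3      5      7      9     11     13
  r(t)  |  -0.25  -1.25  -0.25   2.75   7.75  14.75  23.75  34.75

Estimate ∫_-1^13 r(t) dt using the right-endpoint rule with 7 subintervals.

Δt = 2.
Sum = 2·[(-1.25) + (-0.25) + 2.75 + 7.75 + 14.75 + 23.75 + 34.75] = 164.5.

164.5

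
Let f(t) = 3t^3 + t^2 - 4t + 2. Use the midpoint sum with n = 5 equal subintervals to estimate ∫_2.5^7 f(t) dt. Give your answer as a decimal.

Δt = (7 − 2.5)/5 = 0.9.
Midpoints: 2.95, 3.85, 4.75, 5.65, 6.55.
f(2.95) = 75.919625, f(3.85) = 172.622375, f(4.75) = 327.078125, f(5.65) = 552.408875, f(6.55) = 861.736625.
Sum = Δt · [f(2.95) + f(3.85) + f(4.75) + f(5.65) + f(6.55)].
Sum = 1790.7890625.

1790.7890625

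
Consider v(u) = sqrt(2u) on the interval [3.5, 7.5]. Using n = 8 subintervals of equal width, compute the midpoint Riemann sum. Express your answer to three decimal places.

13.193

Δu = (7.5 − 3.5)/8 = 0.5.
Midpoints: 3.75, 4.25, 4.75, 5.25, 5.75, 6.25, 6.75, 7.25.
v(3.75) ≈ 2.739, v(4.25) ≈ 2.915, v(4.75) ≈ 3.082, v(5.25) ≈ 3.240, v(5.75) ≈ 3.391, v(6.25) ≈ 3.536, v(6.75) ≈ 3.674, v(7.25) ≈ 3.808.
Sum = Δu · [v(3.75) + v(4.25) + v(4.75) + ...].
Sum ≈ 13.193.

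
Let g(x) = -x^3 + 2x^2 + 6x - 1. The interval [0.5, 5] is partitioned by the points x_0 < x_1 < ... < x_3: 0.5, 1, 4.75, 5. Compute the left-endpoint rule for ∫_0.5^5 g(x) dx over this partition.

15.05078125

Subinterval widths: 0.5, 3.75, 0.25.
Left endpoints: 0.5, 1, 4.75.
g(0.5) = 2.375, g(1) = 6, g(4.75) = -34.546875.
Sum = Σ Δx_i · g(x_i).
Sum = 15.05078125.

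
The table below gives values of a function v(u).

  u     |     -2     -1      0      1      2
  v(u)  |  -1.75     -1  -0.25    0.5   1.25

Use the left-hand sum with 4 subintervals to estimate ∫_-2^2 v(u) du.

-2.5

Δu = 1.
Sum = 1·[(-1.75) + (-1) + (-0.25) + 0.5] = -2.5.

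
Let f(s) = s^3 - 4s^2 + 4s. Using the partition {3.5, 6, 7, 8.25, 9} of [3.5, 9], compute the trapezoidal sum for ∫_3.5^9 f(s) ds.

Subinterval widths: 2.5, 1, 1.25, 0.75.
f(3.5) = 7.875, f(6) = 96, f(7) = 175, f(8.25) = 322.265625, f(9) = 441.
On each subinterval the trapezoid contributes (Δs_i/2)·[f(s_{i-1}) + f(s_i)].
Sum = 862.359375.

862.359375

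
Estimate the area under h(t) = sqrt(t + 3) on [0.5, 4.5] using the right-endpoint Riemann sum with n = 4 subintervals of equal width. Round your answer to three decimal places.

9.755

Δt = (4.5 − 0.5)/4 = 1.
Right endpoints: 1.5, 2.5, 3.5, 4.5.
h(1.5) ≈ 2.121, h(2.5) ≈ 2.345, h(3.5) ≈ 2.550, h(4.5) ≈ 2.739.
Sum = Δt · [h(1.5) + h(2.5) + h(3.5) + h(4.5)].
Sum ≈ 9.755.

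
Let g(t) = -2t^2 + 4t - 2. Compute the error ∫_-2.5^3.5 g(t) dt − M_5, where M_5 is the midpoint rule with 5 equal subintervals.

Exact integral: ∫_-2.5^3.5 g(t) dt = -39.
M_5 = -37.56.
Error = -39 − (-37.56) = -1.44.

-1.44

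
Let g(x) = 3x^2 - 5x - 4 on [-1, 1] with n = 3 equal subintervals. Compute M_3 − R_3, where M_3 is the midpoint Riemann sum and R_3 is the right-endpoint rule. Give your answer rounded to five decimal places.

2.66667

M_3 ≈ -6.2222222.
R_3 ≈ -8.8888889.
M_3 − R_3 ≈ 2.66667.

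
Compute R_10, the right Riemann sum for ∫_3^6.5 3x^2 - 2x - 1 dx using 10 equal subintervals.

227.320625

Δx = (6.5 − 3)/10 = 0.35.
Right endpoints: 3.35, 3.7, 4.05, 4.4, 4.75, 5.1, 5.45, 5.8, 6.15, 6.5.
f(3.35) = 25.9675, f(3.7) = 32.67, f(4.05) = 40.1075, f(4.4) = 48.28, f(4.75) = 57.1875, f(5.1) = 66.83, f(5.45) = 77.2075, f(5.8) = 88.32, f(6.15) = 100.1675, f(6.5) = 112.75.
Sum = Δx · [f(3.35) + f(3.7) + f(4.05) + ...].
Sum = 227.320625.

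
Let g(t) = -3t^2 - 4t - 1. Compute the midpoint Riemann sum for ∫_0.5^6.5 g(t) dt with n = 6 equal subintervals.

Δt = (6.5 − 0.5)/6 = 1.
Midpoints: 1, 2, 3, 4, 5, 6.
g(1) = -8, g(2) = -21, g(3) = -40, g(4) = -65, g(5) = -96, g(6) = -133.
Sum = Δt · [g(1) + g(2) + g(3) + ...].
Sum = -363.

-363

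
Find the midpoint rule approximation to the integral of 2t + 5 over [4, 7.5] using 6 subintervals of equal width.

57.75

Δt = (7.5 − 4)/6 = 7/12.
Midpoints: 103/24, 4.875, 131/24, 145/24, 6.625, 173/24.
f(103/24) = 163/12, f(4.875) = 14.75, f(131/24) = 191/12, f(145/24) = 205/12, f(6.625) = 18.25, f(173/24) = 233/12.
Sum = Δt · [f(103/24) + f(4.875) + f(131/24) + ...].
Sum = 57.75.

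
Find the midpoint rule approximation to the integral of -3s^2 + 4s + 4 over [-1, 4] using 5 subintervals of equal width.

-13.75

Δs = (4 − (-1))/5 = 1.
Midpoints: -0.5, 0.5, 1.5, 2.5, 3.5.
f(-0.5) = 1.25, f(0.5) = 5.25, f(1.5) = 3.25, f(2.5) = -4.75, f(3.5) = -18.75.
Sum = Δs · [f(-0.5) + f(0.5) + f(1.5) + f(2.5) + f(3.5)].
Sum = -13.75.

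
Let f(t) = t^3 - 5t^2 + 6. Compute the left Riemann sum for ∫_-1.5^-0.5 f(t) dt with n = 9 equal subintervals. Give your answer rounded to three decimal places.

Δt = (-0.5 − (-1.5))/9 = 1/9.
Left endpoints: -1.5, -25/18, -23/18, -7/6, -19/18, -17/18, -5/6, -13/18, -11/18.
f(-1.5) = -8.625, f(-25/18) = -36883/5832, f(-23/18) = -24785/5832, f(-7/6) = -517/216, f(-19/18) = -4357/5832, f(-17/18) = 4069/5832, f(-5/6) = 421/216, f(-13/18) = 17585/5832, f(-11/18) = 22771/5832.
Sum = Δt · [f(-1.5) + f(-25/18) + f(-23/18) + ...].
Sum ≈ -1.419.

-1.419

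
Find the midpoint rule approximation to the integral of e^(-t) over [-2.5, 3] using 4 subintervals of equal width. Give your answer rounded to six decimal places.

Δt = (3 − (-2.5))/4 = 1.375.
Midpoints: -1.8125, -0.4375, 0.9375, 2.3125.
f(-1.8125) ≈ 6.125743, f(-0.4375) ≈ 1.548830, f(0.9375) ≈ 0.391606, f(2.3125) ≈ 0.099013.
Sum = Δt · [f(-1.8125) + f(-0.4375) + f(0.9375) + f(2.3125)].
Sum ≈ 11.227139.

11.227139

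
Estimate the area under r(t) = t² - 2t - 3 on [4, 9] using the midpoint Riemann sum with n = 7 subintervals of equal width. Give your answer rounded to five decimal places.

141.45408

Δt = (9 − 4)/7 = 5/7.
Midpoints: 61/14, 71/14, 81/14, 6.5, 101/14, 111/14, 121/14.
r(61/14) = 1425/196, r(71/14) = 2465/196, r(81/14) = 3705/196, r(6.5) = 26.25, r(101/14) = 6785/196, r(111/14) = 8625/196, r(121/14) = 10665/196.
Sum = Δt · [r(61/14) + r(71/14) + r(81/14) + ...].
Sum ≈ 141.45408.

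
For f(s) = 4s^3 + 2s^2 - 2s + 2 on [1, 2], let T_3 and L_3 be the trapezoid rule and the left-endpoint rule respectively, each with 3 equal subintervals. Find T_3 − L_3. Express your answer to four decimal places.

5.3333

T_3 ≈ 19.037037.
L_3 ≈ 13.703704.
T_3 − L_3 ≈ 5.3333.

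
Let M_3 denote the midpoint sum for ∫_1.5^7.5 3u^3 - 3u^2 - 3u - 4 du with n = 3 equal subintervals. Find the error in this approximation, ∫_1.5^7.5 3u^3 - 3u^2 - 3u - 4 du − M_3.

75

Exact integral: ∫_1.5^7.5 f(u) du = 1845.75.
M_3 = 1770.75.
Error = 1845.75 − 1770.75 = 75.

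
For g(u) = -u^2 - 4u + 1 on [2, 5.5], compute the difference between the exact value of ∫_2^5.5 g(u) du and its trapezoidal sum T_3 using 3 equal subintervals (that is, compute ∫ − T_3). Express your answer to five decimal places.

0.79398

Exact integral: ∫_2^5.5 g(u) du ≈ -101.7916667.
T_3 ≈ -102.5856481.
Error ≈ -101.7916667 − (-102.5856481) ≈ 0.79398.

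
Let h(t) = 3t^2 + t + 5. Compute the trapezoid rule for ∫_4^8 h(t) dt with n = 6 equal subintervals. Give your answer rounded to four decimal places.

492.8889

Δt = (8 − 4)/6 = 2/3.
h(4) = 57, h(14/3) = 75, h(16/3) = 287/3, h(6) = 119, h(20/3) = 145, h(22/3) = 521/3, h(8) = 205.
T_6 = (Δt/2)·[h(t_0) + 2h(t_1) + ... + 2h(t_{5}) + h(t_6)].
Sum ≈ 492.8889.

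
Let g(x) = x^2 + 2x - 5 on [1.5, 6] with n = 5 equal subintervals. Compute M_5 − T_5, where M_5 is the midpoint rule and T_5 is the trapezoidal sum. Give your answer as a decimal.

M_5 = 81.82125.
T_5 = 82.7325.
M_5 − T_5 = -0.91125.

-0.91125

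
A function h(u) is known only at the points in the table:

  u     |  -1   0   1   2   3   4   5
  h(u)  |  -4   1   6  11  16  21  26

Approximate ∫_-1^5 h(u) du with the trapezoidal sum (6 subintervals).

Δu = 1.
T_6 = (1/2)·[(-4) + 2·1 + 2·6 + 2·11 + 2·16 + 2·21 + 26] = 66.

66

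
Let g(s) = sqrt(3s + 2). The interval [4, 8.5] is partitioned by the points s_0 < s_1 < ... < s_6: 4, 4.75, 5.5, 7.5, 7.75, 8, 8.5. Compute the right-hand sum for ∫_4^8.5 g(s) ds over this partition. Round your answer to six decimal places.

21.301725

Subinterval widths: 0.75, 0.75, 2, 0.25, 0.25, 0.5.
Right endpoints: 4.75, 5.5, 7.5, 7.75, 8, 8.5.
g(4.75) ≈ 4.031129, g(5.5) ≈ 4.301163, g(7.5) ≈ 4.949747, g(7.75) ≈ 5.024938, g(8) ≈ 5.099020, g(8.5) ≈ 5.244044.
Sum = Σ Δs_i · g(s_i).
Sum ≈ 21.301725.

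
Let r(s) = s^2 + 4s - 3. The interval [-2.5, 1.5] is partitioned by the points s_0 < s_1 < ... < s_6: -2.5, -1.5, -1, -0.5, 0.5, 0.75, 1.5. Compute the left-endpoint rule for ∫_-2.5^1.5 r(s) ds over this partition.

-17.640625

Subinterval widths: 1, 0.5, 0.5, 1, 0.25, 0.75.
Left endpoints: -2.5, -1.5, -1, -0.5, 0.5, 0.75.
r(-2.5) = -6.75, r(-1.5) = -6.75, r(-1) = -6, r(-0.5) = -4.75, r(0.5) = -0.75, r(0.75) = 0.5625.
Sum = Σ Δs_i · r(s_i).
Sum = -17.640625.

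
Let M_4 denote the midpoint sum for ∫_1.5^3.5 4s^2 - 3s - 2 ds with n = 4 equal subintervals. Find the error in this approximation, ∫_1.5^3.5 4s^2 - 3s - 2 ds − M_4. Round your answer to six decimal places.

Exact integral: ∫_1.5^3.5 f(s) ds ≈ 33.66666667.
M_4 = 33.5.
Error ≈ 33.66666667 − 33.5 ≈ 0.166667.

0.166667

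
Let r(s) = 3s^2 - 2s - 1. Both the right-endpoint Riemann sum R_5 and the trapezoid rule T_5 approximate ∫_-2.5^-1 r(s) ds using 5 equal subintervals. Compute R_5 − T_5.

-2.8125

R_5 = 15.63.
T_5 = 18.4425.
R_5 − T_5 = -2.8125.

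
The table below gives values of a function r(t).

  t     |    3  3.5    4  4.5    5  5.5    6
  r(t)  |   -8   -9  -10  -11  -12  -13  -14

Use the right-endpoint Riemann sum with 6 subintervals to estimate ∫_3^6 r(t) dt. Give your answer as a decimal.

-34.5

Δt = 0.5.
Sum = 0.5·[(-9) + (-10) + (-11) + (-12) + (-13) + (-14)] = -34.5.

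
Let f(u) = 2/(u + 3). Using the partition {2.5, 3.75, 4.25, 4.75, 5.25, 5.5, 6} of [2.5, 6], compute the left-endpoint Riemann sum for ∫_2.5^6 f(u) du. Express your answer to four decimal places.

1.0479

Subinterval widths: 1.25, 0.5, 0.5, 0.5, 0.25, 0.5.
Left endpoints: 2.5, 3.75, 4.25, 4.75, 5.25, 5.5.
f(2.5) = 4/11, f(3.75) = 8/27, f(4.25) = 8/29, f(4.75) = 8/31, f(5.25) = 8/33, f(5.5) = 4/17.
Sum = Σ Δu_i · f(u_i).
Sum ≈ 1.0479.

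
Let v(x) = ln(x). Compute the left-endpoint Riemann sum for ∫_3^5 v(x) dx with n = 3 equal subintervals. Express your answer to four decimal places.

2.5762

Δx = (5 − 3)/3 = 2/3.
Left endpoints: 3, 11/3, 13/3.
v(3) ≈ 1.0986, v(11/3) ≈ 1.2993, v(13/3) ≈ 1.4663.
Sum = Δx · [v(3) + v(11/3) + v(13/3)].
Sum ≈ 2.5762.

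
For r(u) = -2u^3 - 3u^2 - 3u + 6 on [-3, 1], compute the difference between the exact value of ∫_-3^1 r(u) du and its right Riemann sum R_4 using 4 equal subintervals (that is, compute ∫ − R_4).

20

Exact integral: ∫_-3^1 r(u) du = 48.
R_4 = 28.
Error = 48 − 28 = 20.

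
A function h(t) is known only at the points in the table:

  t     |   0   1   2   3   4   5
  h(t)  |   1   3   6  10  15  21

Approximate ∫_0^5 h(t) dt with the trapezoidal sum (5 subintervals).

Δt = 1.
T_5 = (1/2)·[1 + 2·3 + 2·6 + 2·10 + 2·15 + 21] = 45.

45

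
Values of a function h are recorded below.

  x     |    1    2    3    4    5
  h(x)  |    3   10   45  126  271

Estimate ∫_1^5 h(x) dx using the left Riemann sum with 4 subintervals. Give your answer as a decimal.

Δx = 1.
Sum = 1·[3 + 10 + 45 + 126] = 184.

184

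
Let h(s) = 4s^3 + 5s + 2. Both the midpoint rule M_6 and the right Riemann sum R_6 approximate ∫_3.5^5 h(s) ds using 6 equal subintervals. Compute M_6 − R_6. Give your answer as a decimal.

-43.1953125

M_6 = 509.4140625.
R_6 = 552.609375.
M_6 − R_6 = -43.1953125.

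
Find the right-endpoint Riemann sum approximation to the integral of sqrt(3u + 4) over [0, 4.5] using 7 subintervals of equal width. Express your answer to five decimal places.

Δu = (4.5 − 0)/7 = 9/14.
Right endpoints: 9/14, 9/7, 27/14, 18/7, 45/14, 27/7, 4.5.
f(9/14) ≈ 2.43487, f(9/7) ≈ 2.80306, f(27/14) ≈ 3.12821, f(18/7) ≈ 3.42261, f(45/14) ≈ 3.69362, f(27/7) ≈ 3.94606, f(4.5) ≈ 4.18330.
Sum = Δu · [f(9/14) + f(9/7) + f(27/14) + ...].
Sum ≈ 15.17898.

15.17898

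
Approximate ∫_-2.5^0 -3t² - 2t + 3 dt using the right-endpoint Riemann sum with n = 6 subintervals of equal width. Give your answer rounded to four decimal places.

0.7726

Δt = (0 − (-2.5))/6 = 5/12.
Right endpoints: -25/12, -5/3, -1.25, -5/6, -5/12, 0.
f(-25/12) = -281/48, f(-5/3) = -2, f(-1.25) = 0.8125, f(-5/6) = 31/12, f(-5/12) = 3.3125, f(0) = 3.
Sum = Δt · [f(-25/12) + f(-5/3) + f(-1.25) + ...].
Sum ≈ 0.7726.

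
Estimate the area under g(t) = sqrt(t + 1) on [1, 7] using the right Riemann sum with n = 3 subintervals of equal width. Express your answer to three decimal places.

14.556

Δt = (7 − 1)/3 = 2.
Right endpoints: 3, 5, 7.
g(3) ≈ 2.000, g(5) ≈ 2.449, g(7) ≈ 2.828.
Sum = Δt · [g(3) + g(5) + g(7)].
Sum ≈ 14.556.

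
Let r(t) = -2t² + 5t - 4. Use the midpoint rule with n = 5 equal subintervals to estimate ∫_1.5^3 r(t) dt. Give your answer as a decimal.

-4.8525

Δt = (3 − 1.5)/5 = 0.3.
Midpoints: 1.65, 1.95, 2.25, 2.55, 2.85.
r(1.65) = -1.195, r(1.95) = -1.855, r(2.25) = -2.875, r(2.55) = -4.255, r(2.85) = -5.995.
Sum = Δt · [r(1.65) + r(1.95) + r(2.25) + r(2.55) + r(2.85)].
Sum = -4.8525.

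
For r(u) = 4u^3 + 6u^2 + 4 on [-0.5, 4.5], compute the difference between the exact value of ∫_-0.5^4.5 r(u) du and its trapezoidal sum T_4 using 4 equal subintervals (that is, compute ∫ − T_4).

Exact integral: ∫_-0.5^4.5 r(u) du = 612.5.
T_4 = 651.5625.
Error = 612.5 − 651.5625 = -39.0625.

-39.0625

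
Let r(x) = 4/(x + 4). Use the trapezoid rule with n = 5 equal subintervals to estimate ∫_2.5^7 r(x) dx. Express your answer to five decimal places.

2.10852

Δx = (7 − 2.5)/5 = 0.9.
r(2.5) = 8/13, r(3.4) = 20/37, r(4.3) = 40/83, r(5.2) = 10/23, r(6.1) = 40/101, r(7) = 4/11.
T_5 = (Δx/2)·[r(x_0) + 2r(x_1) + ... + 2r(x_{4}) + r(x_5)].
Sum ≈ 2.10852.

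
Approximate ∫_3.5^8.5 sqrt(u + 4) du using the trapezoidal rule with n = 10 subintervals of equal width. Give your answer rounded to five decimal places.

Δu = (8.5 − 3.5)/10 = 0.5.
f(3.5) ≈ 2.73861, f(4) ≈ 2.82843, f(4.5) ≈ 2.91548, f(5) ≈ 3.00000, f(5.5) ≈ 3.08221, f(6) ≈ 3.16228, f(6.5) ≈ 3.24037, f(7) ≈ 3.31662, f(7.5) ≈ 3.39116, f(8) ≈ 3.46410, f(8.5) ≈ 3.53553.
T_10 = (Δu/2)·[f(u_0) + 2f(u_1) + ... + 2f(u_{9}) + f(u_10)].
Sum ≈ 15.76886.

15.76886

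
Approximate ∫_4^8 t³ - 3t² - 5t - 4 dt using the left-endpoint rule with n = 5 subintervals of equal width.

Δt = (8 − 4)/5 = 0.8.
Left endpoints: 4, 4.8, 5.6, 6.4, 7.2.
f(4) = -8, f(4.8) = 13.472, f(5.6) = 49.536, f(6.4) = 103.264, f(7.2) = 177.728.
Sum = Δt · [f(4) + f(4.8) + f(5.6) + f(6.4) + f(7.2)].
Sum = 268.8.

268.8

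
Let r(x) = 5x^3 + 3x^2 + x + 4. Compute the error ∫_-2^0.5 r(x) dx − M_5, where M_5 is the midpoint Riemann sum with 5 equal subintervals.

Exact integral: ∫_-2^0.5 r(x) dx = -3.671875.
M_5 = -3.2421875.
Error = -3.671875 − (-3.2421875) = -0.4296875.

-0.4296875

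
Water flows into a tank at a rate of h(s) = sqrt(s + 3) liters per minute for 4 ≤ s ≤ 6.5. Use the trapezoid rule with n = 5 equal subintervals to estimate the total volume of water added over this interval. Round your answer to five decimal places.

Δs = (6.5 − 4)/5 = 0.5.
h(4) ≈ 2.64575, h(4.5) ≈ 2.73861, h(5) ≈ 2.82843, h(5.5) ≈ 2.91548, h(6) ≈ 3.00000, h(6.5) ≈ 3.08221.
T_5 = (Δs/2)·[h(s_0) + 2h(s_1) + ... + 2h(s_{4}) + h(s_5)].
Sum ≈ 7.17325.

7.17325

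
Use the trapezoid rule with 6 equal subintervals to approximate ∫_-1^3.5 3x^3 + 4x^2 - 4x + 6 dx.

181.23046875

Δx = (3.5 − (-1))/6 = 0.75.
f(-1) = 11, f(-0.25) = 7.203125, f(0.5) = 5.375, f(1.25) = 13.109375, f(2) = 38, f(2.75) = 87.640625, f(3.5) = 169.625.
T_6 = (Δx/2)·[f(x_0) + 2f(x_1) + ... + 2f(x_{5}) + f(x_6)].
Sum = 181.23046875.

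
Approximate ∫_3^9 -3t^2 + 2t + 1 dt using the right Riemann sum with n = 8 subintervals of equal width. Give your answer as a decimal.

-702.1875

Δt = (9 − 3)/8 = 0.75.
Right endpoints: 3.75, 4.5, 5.25, 6, 6.75, 7.5, 8.25, 9.
f(3.75) = -33.6875, f(4.5) = -50.75, f(5.25) = -71.1875, f(6) = -95, f(6.75) = -122.1875, f(7.5) = -152.75, f(8.25) = -186.6875, f(9) = -224.
Sum = Δt · [f(3.75) + f(4.5) + f(5.25) + ...].
Sum = -702.1875.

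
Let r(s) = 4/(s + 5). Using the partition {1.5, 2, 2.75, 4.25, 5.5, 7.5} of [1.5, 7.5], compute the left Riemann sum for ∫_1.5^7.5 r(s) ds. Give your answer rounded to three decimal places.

2.813

Subinterval widths: 0.5, 0.75, 1.5, 1.25, 2.
Left endpoints: 1.5, 2, 2.75, 4.25, 5.5.
r(1.5) = 8/13, r(2) = 4/7, r(2.75) = 16/31, r(4.25) = 16/37, r(5.5) = 8/21.
Sum = Σ Δs_i · r(s_i).
Sum ≈ 2.813.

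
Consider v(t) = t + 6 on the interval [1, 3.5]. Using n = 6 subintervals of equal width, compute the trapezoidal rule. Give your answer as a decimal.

20.625

Δt = (3.5 − 1)/6 = 5/12.
v(1) = 7, v(17/12) = 89/12, v(11/6) = 47/6, v(2.25) = 8.25, v(8/3) = 26/3, v(37/12) = 109/12, v(3.5) = 9.5.
T_6 = (Δt/2)·[v(t_0) + 2v(t_1) + ... + 2v(t_{5}) + v(t_6)].
Sum = 20.625.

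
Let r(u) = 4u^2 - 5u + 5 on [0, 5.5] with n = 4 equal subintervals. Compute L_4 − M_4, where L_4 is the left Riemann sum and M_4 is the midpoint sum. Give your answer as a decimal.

L_4 = 116.359375.
M_4 = 170.2421875.
L_4 − M_4 = -53.8828125.

-53.8828125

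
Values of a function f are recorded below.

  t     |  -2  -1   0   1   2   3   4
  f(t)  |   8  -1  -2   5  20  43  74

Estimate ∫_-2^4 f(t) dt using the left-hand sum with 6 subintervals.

Δt = 1.
Sum = 1·[8 + (-1) + (-2) + 5 + 20 + 43] = 73.

73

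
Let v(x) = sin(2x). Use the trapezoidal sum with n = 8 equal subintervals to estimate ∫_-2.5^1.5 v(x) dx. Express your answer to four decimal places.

0.5829

Δx = (1.5 − (-2.5))/8 = 0.5.
v(-2.5) ≈ 0.9589, v(-2) ≈ 0.7568, v(-1.5) ≈ -0.1411, v(-1) ≈ -0.9093, v(-0.5) ≈ -0.8415, v(0) ≈ 0.0000, v(0.5) ≈ 0.8415, v(1) ≈ 0.9093, v(1.5) ≈ 0.1411.
T_8 = (Δx/2)·[v(x_0) + 2v(x_1) + ... + 2v(x_{7}) + v(x_8)].
Sum ≈ 0.5829.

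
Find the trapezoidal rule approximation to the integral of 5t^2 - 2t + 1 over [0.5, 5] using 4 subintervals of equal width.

192.62109375

Δt = (5 − 0.5)/4 = 1.125.
f(0.5) = 1.25, f(1.625) = 10.953125, f(2.75) = 33.3125, f(3.875) = 68.328125, f(5) = 116.
T_4 = (Δt/2)·[f(t_0) + 2f(t_1) + 2f(t_2) + 2f(t_3) + f(t_4)].
Sum = 192.62109375.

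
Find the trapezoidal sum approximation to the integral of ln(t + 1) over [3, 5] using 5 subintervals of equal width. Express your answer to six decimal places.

3.204269

Δt = (5 − 3)/5 = 0.4.
f(3) ≈ 1.386294, f(3.4) ≈ 1.481605, f(3.8) ≈ 1.568616, f(4.2) ≈ 1.648659, f(4.6) ≈ 1.722767, f(5) ≈ 1.791759.
T_5 = (Δt/2)·[f(t_0) + 2f(t_1) + ... + 2f(t_{4}) + f(t_5)].
Sum ≈ 3.204269.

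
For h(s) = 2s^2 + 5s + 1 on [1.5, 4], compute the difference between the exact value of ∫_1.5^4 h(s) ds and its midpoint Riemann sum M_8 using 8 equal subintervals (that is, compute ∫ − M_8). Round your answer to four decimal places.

Exact integral: ∫_1.5^4 h(s) ds ≈ 77.291667.
M_8 ≈ 77.250977.
Error ≈ 77.291667 − 77.250977 ≈ 0.0407.

0.0407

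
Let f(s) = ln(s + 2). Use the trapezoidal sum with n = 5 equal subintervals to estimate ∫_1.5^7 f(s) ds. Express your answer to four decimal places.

9.8728

Δs = (7 − 1.5)/5 = 1.1.
f(1.5) ≈ 1.2528, f(2.6) ≈ 1.5261, f(3.7) ≈ 1.7405, f(4.8) ≈ 1.9169, f(5.9) ≈ 2.0669, f(7) ≈ 2.1972.
T_5 = (Δs/2)·[f(s_0) + 2f(s_1) + ... + 2f(s_{4}) + f(s_5)].
Sum ≈ 9.8728.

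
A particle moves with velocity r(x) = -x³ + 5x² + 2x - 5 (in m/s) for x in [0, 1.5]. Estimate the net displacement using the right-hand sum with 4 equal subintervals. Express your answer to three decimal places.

1.245

Δx = (1.5 − 0)/4 = 0.375.
Right endpoints: 0.375, 0.75, 1.125, 1.5.
r(0.375) = -1843/512, r(0.75) = -1.109375, r(1.125) = 1103/512, r(1.5) = 5.875.
Sum = Δx · [r(0.375) + r(0.75) + r(1.125) + r(1.5)].
Sum ≈ 1.245.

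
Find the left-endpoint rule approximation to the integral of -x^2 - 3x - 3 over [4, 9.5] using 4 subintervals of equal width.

Δx = (9.5 − 4)/4 = 1.375.
Left endpoints: 4, 5.375, 6.75, 8.125.
f(4) = -31, f(5.375) = -48.015625, f(6.75) = -68.8125, f(8.125) = -93.390625.
Sum = Δx · [f(4) + f(5.375) + f(6.75) + f(8.125)].
Sum = -331.67578125.

-331.67578125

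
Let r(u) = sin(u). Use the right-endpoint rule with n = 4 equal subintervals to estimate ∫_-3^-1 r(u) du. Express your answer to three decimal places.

-1.673

Δu = (-1 − (-3))/4 = 0.5.
Right endpoints: -2.5, -2, -1.5, -1.
r(-2.5) ≈ -0.598, r(-2) ≈ -0.909, r(-1.5) ≈ -0.997, r(-1) ≈ -0.841.
Sum = Δu · [r(-2.5) + r(-2) + r(-1.5) + r(-1)].
Sum ≈ -1.673.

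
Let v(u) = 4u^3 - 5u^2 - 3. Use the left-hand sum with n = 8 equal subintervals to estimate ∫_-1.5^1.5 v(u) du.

-25.6640625

Δu = (1.5 − (-1.5))/8 = 0.375.
Left endpoints: -1.5, -1.125, -0.75, -0.375, 0, 0.375, 0.75, 1.125.
v(-1.5) = -27.75, v(-1.125) = -15.0234375, v(-0.75) = -7.5, v(-0.375) = -3.9140625, v(0) = -3, v(0.375) = -3.4921875, v(0.75) = -4.125, v(1.125) = -3.6328125.
Sum = Δu · [v(-1.5) + v(-1.125) + v(-0.75) + ...].
Sum = -25.6640625.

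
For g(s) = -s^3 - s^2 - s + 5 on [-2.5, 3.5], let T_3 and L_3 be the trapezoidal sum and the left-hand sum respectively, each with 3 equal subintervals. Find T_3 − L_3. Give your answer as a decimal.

T_3 = -30.25.
L_3 = 40.25.
T_3 − L_3 = -70.5.

-70.5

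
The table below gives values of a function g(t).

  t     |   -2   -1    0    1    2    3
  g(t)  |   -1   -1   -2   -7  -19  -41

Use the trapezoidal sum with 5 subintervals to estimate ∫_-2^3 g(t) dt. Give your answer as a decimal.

-50

Δt = 1.
T_5 = (1/2)·[(-1) + 2·(-1) + 2·(-2) + 2·(-7) + 2·(-19) + (-41)] = -50.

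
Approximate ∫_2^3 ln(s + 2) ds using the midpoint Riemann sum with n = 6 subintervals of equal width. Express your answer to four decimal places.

Δs = (3 − 2)/6 = 1/6.
Midpoints: 25/12, 2.25, 29/12, 31/12, 2.75, 35/12.
f(25/12) ≈ 1.4069, f(2.25) ≈ 1.4469, f(29/12) ≈ 1.4854, f(31/12) ≈ 1.5224, f(2.75) ≈ 1.5581, f(35/12) ≈ 1.5926.
Sum = Δs · [f(25/12) + f(2.25) + f(29/12) + ...].
Sum ≈ 1.5021.

1.5021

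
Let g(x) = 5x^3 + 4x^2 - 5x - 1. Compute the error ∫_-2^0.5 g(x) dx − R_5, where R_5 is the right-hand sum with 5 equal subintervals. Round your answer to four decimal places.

-2.5260

Exact integral: ∫_-2^0.5 g(x) dx ≈ -2.213542.
R_5 = 0.3125.
Error ≈ -2.213542 − 0.3125 ≈ -2.5260.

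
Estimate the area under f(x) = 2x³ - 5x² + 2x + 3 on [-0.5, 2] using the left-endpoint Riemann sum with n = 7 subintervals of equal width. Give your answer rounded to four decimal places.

5.2041

Δx = (2 − (-0.5))/7 = 5/14.
Left endpoints: -0.5, -1/7, 3/14, 4/7, 13/14, 9/7, 23/14.
f(-0.5) = 0.5, f(-1/7) = 894/343, f(3/14) = 1104/343, f(4/7) = 989/343, f(13/14) = 1473/686, f(9/7) = 534/343, f(23/14) = 569/343.
Sum = Δx · [f(-0.5) + f(-1/7) + f(3/14) + ...].
Sum ≈ 5.2041.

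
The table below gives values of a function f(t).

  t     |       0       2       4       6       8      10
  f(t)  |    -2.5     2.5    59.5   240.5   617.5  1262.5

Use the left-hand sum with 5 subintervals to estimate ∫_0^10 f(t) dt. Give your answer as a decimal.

1835

Δt = 2.
Sum = 2·[(-2.5) + 2.5 + 59.5 + 240.5 + 617.5] = 1835.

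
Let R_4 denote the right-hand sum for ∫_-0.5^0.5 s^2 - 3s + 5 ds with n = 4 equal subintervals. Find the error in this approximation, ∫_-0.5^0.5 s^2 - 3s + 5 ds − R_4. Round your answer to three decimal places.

0.365

Exact integral: ∫_-0.5^0.5 f(s) ds ≈ 5.08333.
R_4 = 4.71875.
Error ≈ 5.08333 − 4.71875 ≈ 0.365.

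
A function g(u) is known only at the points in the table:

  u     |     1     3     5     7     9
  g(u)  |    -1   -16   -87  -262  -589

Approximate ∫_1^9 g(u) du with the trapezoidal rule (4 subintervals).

Δu = 2.
T_4 = (2/2)·[(-1) + 2·(-16) + 2·(-87) + 2·(-262) + (-589)] = -1320.

-1320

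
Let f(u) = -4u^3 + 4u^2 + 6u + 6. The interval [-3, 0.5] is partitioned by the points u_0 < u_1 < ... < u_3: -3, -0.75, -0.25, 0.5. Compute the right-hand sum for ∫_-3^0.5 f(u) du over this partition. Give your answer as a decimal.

Subinterval widths: 2.25, 0.5, 0.75.
Right endpoints: -0.75, -0.25, 0.5.
f(-0.75) = 5.4375, f(-0.25) = 4.8125, f(0.5) = 9.5.
Sum = Σ Δu_i · f(u_i).
Sum = 21.765625.

21.765625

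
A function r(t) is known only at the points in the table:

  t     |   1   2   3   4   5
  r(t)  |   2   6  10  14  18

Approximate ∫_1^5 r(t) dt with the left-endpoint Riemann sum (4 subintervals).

32

Δt = 1.
Sum = 1·[2 + 6 + 10 + 14] = 32.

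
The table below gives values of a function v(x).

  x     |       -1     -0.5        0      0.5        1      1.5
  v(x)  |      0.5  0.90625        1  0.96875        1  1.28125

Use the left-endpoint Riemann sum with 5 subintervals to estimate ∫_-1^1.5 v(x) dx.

2.1875

Δx = 0.5.
Sum = 0.5·[0.5 + 0.90625 + 1 + 0.96875 + 1] = 2.1875.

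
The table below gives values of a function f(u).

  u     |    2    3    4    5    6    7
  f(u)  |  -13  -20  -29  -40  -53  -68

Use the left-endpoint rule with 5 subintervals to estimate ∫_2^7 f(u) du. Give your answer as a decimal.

-155

Δu = 1.
Sum = 1·[(-13) + (-20) + (-29) + (-40) + (-53)] = -155.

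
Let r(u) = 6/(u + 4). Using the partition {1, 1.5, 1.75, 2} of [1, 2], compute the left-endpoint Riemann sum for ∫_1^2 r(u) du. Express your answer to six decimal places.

1.133597

Subinterval widths: 0.5, 0.25, 0.25.
Left endpoints: 1, 1.5, 1.75.
r(1) = 1.2, r(1.5) = 12/11, r(1.75) = 24/23.
Sum = Σ Δu_i · r(u_i).
Sum ≈ 1.133597.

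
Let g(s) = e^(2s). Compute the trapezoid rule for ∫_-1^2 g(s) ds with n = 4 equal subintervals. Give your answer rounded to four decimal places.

32.1555

Δs = (2 − (-1))/4 = 0.75.
g(-1) ≈ 0.1353, g(-0.25) ≈ 0.6065, g(0.5) ≈ 2.7183, g(1.25) ≈ 12.1825, g(2) ≈ 54.5982.
T_4 = (Δs/2)·[g(s_0) + 2g(s_1) + 2g(s_2) + 2g(s_3) + g(s_4)].
Sum ≈ 32.1555.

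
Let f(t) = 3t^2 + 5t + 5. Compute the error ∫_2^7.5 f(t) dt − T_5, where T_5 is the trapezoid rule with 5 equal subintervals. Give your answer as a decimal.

-3.3275

Exact integral: ∫_2^7.5 f(t) dt = 572.
T_5 = 575.3275.
Error = 572 − 575.3275 = -3.3275.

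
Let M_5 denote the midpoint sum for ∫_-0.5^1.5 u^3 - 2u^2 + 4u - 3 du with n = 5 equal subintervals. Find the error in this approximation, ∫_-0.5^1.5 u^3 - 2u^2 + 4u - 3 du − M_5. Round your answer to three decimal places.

-0.013

Exact integral: ∫_-0.5^1.5 f(u) du ≈ -3.08333.
M_5 = -3.07.
Error ≈ -3.08333 − (-3.07) ≈ -0.013.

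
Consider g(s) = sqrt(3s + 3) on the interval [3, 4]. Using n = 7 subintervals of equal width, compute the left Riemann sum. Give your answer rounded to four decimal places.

Δs = (4 − 3)/7 = 1/7.
Left endpoints: 3, 22/7, 23/7, 24/7, 25/7, 26/7, 27/7.
g(3) ≈ 3.4641, g(22/7) ≈ 3.5254, g(23/7) ≈ 3.5857, g(24/7) ≈ 3.6450, g(25/7) ≈ 3.7033, g(26/7) ≈ 3.7607, g(27/7) ≈ 3.8173.
Sum = Δs · [g(3) + g(22/7) + g(23/7) + ...].
Sum ≈ 3.6431.

3.6431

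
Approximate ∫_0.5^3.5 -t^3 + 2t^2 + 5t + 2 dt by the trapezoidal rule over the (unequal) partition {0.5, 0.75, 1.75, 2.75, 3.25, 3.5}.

Subinterval widths: 0.25, 1, 1, 0.5, 0.25.
f(0.5) = 4.875, f(0.75) = 6.453125, f(1.75) = 11.515625, f(2.75) = 10.078125, f(3.25) = 5.046875, f(3.5) = 1.125.
On each subinterval the trapezoid contributes (Δt_i/2)·[f(t_{i-1}) + f(t_i)].
Sum = 25.75.

25.75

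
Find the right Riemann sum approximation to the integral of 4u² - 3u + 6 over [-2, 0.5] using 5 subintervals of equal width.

26.25

Δu = (0.5 − (-2))/5 = 0.5.
Right endpoints: -1.5, -1, -0.5, 0, 0.5.
f(-1.5) = 19.5, f(-1) = 13, f(-0.5) = 8.5, f(0) = 6, f(0.5) = 5.5.
Sum = Δu · [f(-1.5) + f(-1) + f(-0.5) + f(0) + f(0.5)].
Sum = 26.25.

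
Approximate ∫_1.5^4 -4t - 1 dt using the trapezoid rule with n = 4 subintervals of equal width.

-30

Δt = (4 − 1.5)/4 = 0.625.
f(1.5) = -7, f(2.125) = -9.5, f(2.75) = -12, f(3.375) = -14.5, f(4) = -17.
T_4 = (Δt/2)·[f(t_0) + 2f(t_1) + 2f(t_2) + 2f(t_3) + f(t_4)].
Sum = -30.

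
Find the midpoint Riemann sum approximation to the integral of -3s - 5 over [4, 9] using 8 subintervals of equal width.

-122.5

Δs = (9 − 4)/8 = 0.625.
Midpoints: 4.3125, 4.9375, 5.5625, 6.1875, 6.8125, 7.4375, 8.0625, 8.6875.
f(4.3125) = -17.9375, f(4.9375) = -19.8125, f(5.5625) = -21.6875, f(6.1875) = -23.5625, f(6.8125) = -25.4375, f(7.4375) = -27.3125, f(8.0625) = -29.1875, f(8.6875) = -31.0625.
Sum = Δs · [f(4.3125) + f(4.9375) + f(5.5625) + ...].
Sum = -122.5.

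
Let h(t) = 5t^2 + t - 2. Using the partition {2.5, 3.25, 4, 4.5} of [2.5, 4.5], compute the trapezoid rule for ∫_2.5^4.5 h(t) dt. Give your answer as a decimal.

Subinterval widths: 0.75, 0.75, 0.5.
h(2.5) = 31.75, h(3.25) = 54.0625, h(4) = 82, h(4.5) = 103.75.
On each subinterval the trapezoid contributes (Δt_i/2)·[h(t_{i-1}) + h(t_i)].
Sum = 129.640625.

129.640625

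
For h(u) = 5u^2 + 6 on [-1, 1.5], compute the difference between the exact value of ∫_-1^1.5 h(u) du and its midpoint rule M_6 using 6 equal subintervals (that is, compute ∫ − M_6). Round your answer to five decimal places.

Exact integral: ∫_-1^1.5 h(u) du ≈ 22.2916667.
M_6 ≈ 22.1108218.
Error ≈ 22.2916667 − 22.1108218 ≈ 0.18084.

0.18084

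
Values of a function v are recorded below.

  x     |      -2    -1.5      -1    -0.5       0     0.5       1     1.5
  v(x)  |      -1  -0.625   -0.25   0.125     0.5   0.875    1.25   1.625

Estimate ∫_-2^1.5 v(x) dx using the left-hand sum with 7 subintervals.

Δx = 0.5.
Sum = 0.5·[(-1) + (-0.625) + (-0.25) + 0.125 + 0.5 + 0.875 + 1.25] = 0.4375.

0.4375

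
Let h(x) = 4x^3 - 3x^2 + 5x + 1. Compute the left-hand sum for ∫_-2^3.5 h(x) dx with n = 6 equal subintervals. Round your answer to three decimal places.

19.403

Δx = (3.5 − (-2))/6 = 11/12.
Left endpoints: -2, -13/12, -1/6, 0.75, 5/3, 31/12.
h(-2) = -53, h(-13/12) = -2813/216, h(-1/6) = 7/108, h(0.75) = 4.75, h(5/3) = 527/27, h(31/12) = 13577/216.
Sum = Δx · [h(-2) + h(-13/12) + h(-1/6) + ...].
Sum ≈ 19.403.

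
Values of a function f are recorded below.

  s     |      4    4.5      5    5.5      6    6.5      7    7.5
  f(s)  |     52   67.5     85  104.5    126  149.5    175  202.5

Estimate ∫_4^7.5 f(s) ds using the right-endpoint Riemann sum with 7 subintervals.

Δs = 0.5.
Sum = 0.5·[67.5 + 85 + 104.5 + 126 + 149.5 + 175 + 202.5] = 455.

455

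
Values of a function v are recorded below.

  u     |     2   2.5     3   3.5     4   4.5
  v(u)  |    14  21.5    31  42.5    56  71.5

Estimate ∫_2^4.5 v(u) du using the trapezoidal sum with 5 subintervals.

96.875

Δu = 0.5.
T_5 = (0.5/2)·[14 + 2·21.5 + 2·31 + 2·42.5 + 2·56 + 71.5] = 96.875.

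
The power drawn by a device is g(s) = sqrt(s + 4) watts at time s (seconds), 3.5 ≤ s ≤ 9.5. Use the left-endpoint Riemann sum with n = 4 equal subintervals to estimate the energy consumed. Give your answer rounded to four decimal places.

18.6646

Δs = (9.5 − 3.5)/4 = 1.5.
Left endpoints: 3.5, 5, 6.5, 8.
g(3.5) ≈ 2.7386, g(5) ≈ 3.0000, g(6.5) ≈ 3.2404, g(8) ≈ 3.4641.
Sum = Δs · [g(3.5) + g(5) + g(6.5) + g(8)].
Sum ≈ 18.6646.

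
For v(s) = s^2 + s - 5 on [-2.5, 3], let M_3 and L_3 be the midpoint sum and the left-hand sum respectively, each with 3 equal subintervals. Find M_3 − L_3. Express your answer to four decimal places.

2.9410

M_3 ≈ -13.457176.
L_3 ≈ -16.398148.
M_3 − L_3 ≈ 2.9410.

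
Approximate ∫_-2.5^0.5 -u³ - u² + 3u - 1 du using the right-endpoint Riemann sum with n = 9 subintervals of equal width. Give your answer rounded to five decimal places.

Δu = (0.5 − (-2.5))/9 = 1/3.
Right endpoints: -13/6, -11/6, -1.5, -7/6, -5/6, -0.5, -1/6, 1/6, 0.5.
f(-13/6) = -437/216, f(-11/6) = -799/216, f(-1.5) = -4.375, f(-7/6) = -923/216, f(-5/6) = -781/216, f(-0.5) = -2.625, f(-1/6) = -329/216, f(1/6) = -115/216, f(0.5) = 0.125.
Sum = Δu · [f(-13/6) + f(-11/6) + f(-1.5) + ...].
Sum ≈ -7.51389.

-7.51389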